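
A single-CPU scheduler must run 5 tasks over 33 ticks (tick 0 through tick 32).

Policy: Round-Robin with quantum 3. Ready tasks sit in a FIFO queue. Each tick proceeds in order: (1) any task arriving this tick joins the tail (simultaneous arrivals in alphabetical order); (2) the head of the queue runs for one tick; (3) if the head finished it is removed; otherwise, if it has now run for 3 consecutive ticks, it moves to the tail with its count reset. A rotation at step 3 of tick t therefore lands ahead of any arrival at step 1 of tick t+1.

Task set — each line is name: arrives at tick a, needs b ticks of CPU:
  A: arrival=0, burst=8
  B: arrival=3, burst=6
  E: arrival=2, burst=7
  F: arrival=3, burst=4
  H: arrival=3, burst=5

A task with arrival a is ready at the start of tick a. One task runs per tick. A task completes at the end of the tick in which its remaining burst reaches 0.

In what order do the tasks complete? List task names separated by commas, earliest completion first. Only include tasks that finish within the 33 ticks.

t=0: queue=[A] q_used=0 → run A
t=1: queue=[A] q_used=1 → run A
t=2: queue=[A,E] q_used=2 → run A
t=3: queue=[E,A,B,F,H] q_used=0 → run E
t=4: queue=[E,A,B,F,H] q_used=1 → run E
t=5: queue=[E,A,B,F,H] q_used=2 → run E
t=6: queue=[A,B,F,H,E] q_used=0 → run A
t=7: queue=[A,B,F,H,E] q_used=1 → run A
t=8: queue=[A,B,F,H,E] q_used=2 → run A
t=9: queue=[B,F,H,E,A] q_used=0 → run B
t=10: queue=[B,F,H,E,A] q_used=1 → run B
t=11: queue=[B,F,H,E,A] q_used=2 → run B
t=12: queue=[F,H,E,A,B] q_used=0 → run F
t=13: queue=[F,H,E,A,B] q_used=1 → run F
t=14: queue=[F,H,E,A,B] q_used=2 → run F
t=15: queue=[H,E,A,B,F] q_used=0 → run H
t=16: queue=[H,E,A,B,F] q_used=1 → run H
t=17: queue=[H,E,A,B,F] q_used=2 → run H
t=18: queue=[E,A,B,F,H] q_used=0 → run E
t=19: queue=[E,A,B,F,H] q_used=1 → run E
t=20: queue=[E,A,B,F,H] q_used=2 → run E
t=21: queue=[A,B,F,H,E] q_used=0 → run A
t=22: queue=[A,B,F,H,E] q_used=1 → run A
t=23: queue=[B,F,H,E] q_used=0 → run B
t=24: queue=[B,F,H,E] q_used=1 → run B
t=25: queue=[B,F,H,E] q_used=2 → run B
t=26: queue=[F,H,E] q_used=0 → run F
t=27: queue=[H,E] q_used=0 → run H
t=28: queue=[H,E] q_used=1 → run H
t=29: queue=[E] q_used=0 → run E
t=30: (idle)
t=31: (idle)
t=32: (idle)

completion order = A, B, F, H, E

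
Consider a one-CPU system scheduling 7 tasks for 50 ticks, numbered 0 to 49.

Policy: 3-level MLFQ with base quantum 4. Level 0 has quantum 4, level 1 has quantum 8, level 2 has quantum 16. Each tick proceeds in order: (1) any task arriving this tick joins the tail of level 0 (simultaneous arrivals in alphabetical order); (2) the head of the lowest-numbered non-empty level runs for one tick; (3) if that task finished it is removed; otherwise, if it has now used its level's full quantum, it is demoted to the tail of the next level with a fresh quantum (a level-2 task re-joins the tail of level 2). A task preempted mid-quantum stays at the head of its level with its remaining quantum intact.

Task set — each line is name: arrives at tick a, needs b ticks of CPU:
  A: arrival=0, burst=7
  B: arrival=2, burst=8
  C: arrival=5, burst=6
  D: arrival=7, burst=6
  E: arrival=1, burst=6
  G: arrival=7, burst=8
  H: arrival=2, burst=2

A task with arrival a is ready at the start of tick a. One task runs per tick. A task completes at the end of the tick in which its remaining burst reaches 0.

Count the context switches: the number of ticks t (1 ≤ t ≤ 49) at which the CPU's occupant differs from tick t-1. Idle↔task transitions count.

t=0: L0/L1/L2 = A/-/- → run A
t=1: L0/L1/L2 = AE/-/- → run A
t=2: L0/L1/L2 = AEBH/-/- → run A
t=3: L0/L1/L2 = AEBH/-/- → run A
t=4: L0/L1/L2 = EBH/A/- → run E
t=5: L0/L1/L2 = EBHC/A/- → run E
t=6: L0/L1/L2 = EBHC/A/- → run E
t=7: L0/L1/L2 = EBHCDG/A/- → run E
t=8: L0/L1/L2 = BHCDG/AE/- → run B
t=9: L0/L1/L2 = BHCDG/AE/- → run B
t=10: L0/L1/L2 = BHCDG/AE/- → run B
t=11: L0/L1/L2 = BHCDG/AE/- → run B
t=12: L0/L1/L2 = HCDG/AEB/- → run H
t=13: L0/L1/L2 = HCDG/AEB/- → run H
t=14: L0/L1/L2 = CDG/AEB/- → run C
t=15: L0/L1/L2 = CDG/AEB/- → run C
t=16: L0/L1/L2 = CDG/AEB/- → run C
t=17: L0/L1/L2 = CDG/AEB/- → run C
t=18: L0/L1/L2 = DG/AEBC/- → run D
t=19: L0/L1/L2 = DG/AEBC/- → run D
t=20: L0/L1/L2 = DG/AEBC/- → run D
t=21: L0/L1/L2 = DG/AEBC/- → run D
t=22: L0/L1/L2 = G/AEBCD/- → run G
t=23: L0/L1/L2 = G/AEBCD/- → run G
t=24: L0/L1/L2 = G/AEBCD/- → run G
t=25: L0/L1/L2 = G/AEBCD/- → run G
t=26: L0/L1/L2 = -/AEBCDG/- → run A
t=27: L0/L1/L2 = -/AEBCDG/- → run A
t=28: L0/L1/L2 = -/AEBCDG/- → run A
t=29: L0/L1/L2 = -/EBCDG/- → run E
t=30: L0/L1/L2 = -/EBCDG/- → run E
t=31: L0/L1/L2 = -/BCDG/- → run B
t=32: L0/L1/L2 = -/BCDG/- → run B
t=33: L0/L1/L2 = -/BCDG/- → run B
t=34: L0/L1/L2 = -/BCDG/- → run B
t=35: L0/L1/L2 = -/CDG/- → run C
t=36: L0/L1/L2 = -/CDG/- → run C
t=37: L0/L1/L2 = -/DG/- → run D
t=38: L0/L1/L2 = -/DG/- → run D
t=39: L0/L1/L2 = -/G/- → run G
t=40: L0/L1/L2 = -/G/- → run G
t=41: L0/L1/L2 = -/G/- → run G
t=42: L0/L1/L2 = -/G/- → run G
t=43: (idle)
t=44: (idle)
t=45: (idle)
t=46: (idle)
t=47: (idle)
t=48: (idle)
t=49: (idle)

context switches = 13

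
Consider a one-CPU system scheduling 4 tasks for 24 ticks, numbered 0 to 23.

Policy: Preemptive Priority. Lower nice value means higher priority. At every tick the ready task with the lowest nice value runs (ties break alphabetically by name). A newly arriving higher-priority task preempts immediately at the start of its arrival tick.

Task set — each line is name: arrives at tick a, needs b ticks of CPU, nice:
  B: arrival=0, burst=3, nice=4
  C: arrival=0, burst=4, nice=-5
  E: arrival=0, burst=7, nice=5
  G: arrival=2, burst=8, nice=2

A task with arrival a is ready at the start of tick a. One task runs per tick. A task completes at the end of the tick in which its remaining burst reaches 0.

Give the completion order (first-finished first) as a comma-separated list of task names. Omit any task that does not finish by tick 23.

completion order = C, G, B, E

t=0: ready={B,C,E} → run C
t=1: ready={B,C,E} → run C
t=2: ready={B,C,E,G} → run C
t=3: ready={B,C,E,G} → run C
t=4: ready={B,E,G} → run G
t=5: ready={B,E,G} → run G
t=6: ready={B,E,G} → run G
t=7: ready={B,E,G} → run G
t=8: ready={B,E,G} → run G
t=9: ready={B,E,G} → run G
t=10: ready={B,E,G} → run G
t=11: ready={B,E,G} → run G
t=12: ready={B,E} → run B
t=13: ready={B,E} → run B
t=14: ready={B,E} → run B
t=15: ready={E} → run E
t=16: ready={E} → run E
t=17: ready={E} → run E
t=18: ready={E} → run E
t=19: ready={E} → run E
t=20: ready={E} → run E
t=21: ready={E} → run E
t=22: (idle)
t=23: (idle)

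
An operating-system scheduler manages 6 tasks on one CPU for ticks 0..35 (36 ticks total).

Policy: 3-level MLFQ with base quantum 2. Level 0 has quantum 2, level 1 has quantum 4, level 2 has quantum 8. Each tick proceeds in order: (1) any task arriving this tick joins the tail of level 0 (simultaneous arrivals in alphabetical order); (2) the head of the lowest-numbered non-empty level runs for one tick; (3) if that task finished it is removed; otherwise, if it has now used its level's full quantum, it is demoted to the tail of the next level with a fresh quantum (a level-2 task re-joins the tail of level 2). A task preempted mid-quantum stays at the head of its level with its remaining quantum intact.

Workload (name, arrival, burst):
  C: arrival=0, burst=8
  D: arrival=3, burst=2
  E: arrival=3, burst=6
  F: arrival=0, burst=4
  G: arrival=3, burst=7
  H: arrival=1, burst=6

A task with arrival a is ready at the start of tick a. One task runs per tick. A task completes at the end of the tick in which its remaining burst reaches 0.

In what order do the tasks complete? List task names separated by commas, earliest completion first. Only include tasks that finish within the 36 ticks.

t=0: L0/L1/L2 = CF/-/- → run C
t=1: L0/L1/L2 = CFH/-/- → run C
t=2: L0/L1/L2 = FH/C/- → run F
t=3: L0/L1/L2 = FHDEG/C/- → run F
t=4: L0/L1/L2 = HDEG/CF/- → run H
t=5: L0/L1/L2 = HDEG/CF/- → run H
t=6: L0/L1/L2 = DEG/CFH/- → run D
t=7: L0/L1/L2 = DEG/CFH/- → run D
t=8: L0/L1/L2 = EG/CFH/- → run E
t=9: L0/L1/L2 = EG/CFH/- → run E
t=10: L0/L1/L2 = G/CFHE/- → run G
t=11: L0/L1/L2 = G/CFHE/- → run G
t=12: L0/L1/L2 = -/CFHEG/- → run C
t=13: L0/L1/L2 = -/CFHEG/- → run C
t=14: L0/L1/L2 = -/CFHEG/- → run C
t=15: L0/L1/L2 = -/CFHEG/- → run C
t=16: L0/L1/L2 = -/FHEG/C → run F
t=17: L0/L1/L2 = -/FHEG/C → run F
t=18: L0/L1/L2 = -/HEG/C → run H
t=19: L0/L1/L2 = -/HEG/C → run H
t=20: L0/L1/L2 = -/HEG/C → run H
t=21: L0/L1/L2 = -/HEG/C → run H
t=22: L0/L1/L2 = -/EG/C → run E
t=23: L0/L1/L2 = -/EG/C → run E
t=24: L0/L1/L2 = -/EG/C → run E
t=25: L0/L1/L2 = -/EG/C → run E
t=26: L0/L1/L2 = -/G/C → run G
t=27: L0/L1/L2 = -/G/C → run G
t=28: L0/L1/L2 = -/G/C → run G
t=29: L0/L1/L2 = -/G/C → run G
t=30: L0/L1/L2 = -/-/CG → run C
t=31: L0/L1/L2 = -/-/CG → run C
t=32: L0/L1/L2 = -/-/G → run G
t=33: (idle)
t=34: (idle)
t=35: (idle)

completion order = D, F, H, E, C, G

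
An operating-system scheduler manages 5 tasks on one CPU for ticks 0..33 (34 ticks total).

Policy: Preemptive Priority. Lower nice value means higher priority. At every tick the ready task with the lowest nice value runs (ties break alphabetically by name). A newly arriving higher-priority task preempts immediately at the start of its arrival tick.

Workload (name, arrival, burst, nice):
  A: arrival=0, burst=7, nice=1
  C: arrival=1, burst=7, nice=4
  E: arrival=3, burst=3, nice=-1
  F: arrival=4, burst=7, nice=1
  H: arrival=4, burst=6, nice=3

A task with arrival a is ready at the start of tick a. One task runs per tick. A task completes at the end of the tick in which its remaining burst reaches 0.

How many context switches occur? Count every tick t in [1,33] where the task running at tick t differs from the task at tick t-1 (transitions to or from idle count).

t=0: ready={A} → run A
t=1: ready={A,C} → run A
t=2: ready={A,C} → run A
t=3: ready={A,C,E} → run E
t=4: ready={A,C,E,F,H} → run E
t=5: ready={A,C,E,F,H} → run E
t=6: ready={A,C,F,H} → run A
t=7: ready={A,C,F,H} → run A
t=8: ready={A,C,F,H} → run A
t=9: ready={A,C,F,H} → run A
t=10: ready={C,F,H} → run F
t=11: ready={C,F,H} → run F
t=12: ready={C,F,H} → run F
t=13: ready={C,F,H} → run F
t=14: ready={C,F,H} → run F
t=15: ready={C,F,H} → run F
t=16: ready={C,F,H} → run F
t=17: ready={C,H} → run H
t=18: ready={C,H} → run H
t=19: ready={C,H} → run H
t=20: ready={C,H} → run H
t=21: ready={C,H} → run H
t=22: ready={C,H} → run H
t=23: ready={C} → run C
t=24: ready={C} → run C
t=25: ready={C} → run C
t=26: ready={C} → run C
t=27: ready={C} → run C
t=28: ready={C} → run C
t=29: ready={C} → run C
t=30: (idle)
t=31: (idle)
t=32: (idle)
t=33: (idle)

context switches = 6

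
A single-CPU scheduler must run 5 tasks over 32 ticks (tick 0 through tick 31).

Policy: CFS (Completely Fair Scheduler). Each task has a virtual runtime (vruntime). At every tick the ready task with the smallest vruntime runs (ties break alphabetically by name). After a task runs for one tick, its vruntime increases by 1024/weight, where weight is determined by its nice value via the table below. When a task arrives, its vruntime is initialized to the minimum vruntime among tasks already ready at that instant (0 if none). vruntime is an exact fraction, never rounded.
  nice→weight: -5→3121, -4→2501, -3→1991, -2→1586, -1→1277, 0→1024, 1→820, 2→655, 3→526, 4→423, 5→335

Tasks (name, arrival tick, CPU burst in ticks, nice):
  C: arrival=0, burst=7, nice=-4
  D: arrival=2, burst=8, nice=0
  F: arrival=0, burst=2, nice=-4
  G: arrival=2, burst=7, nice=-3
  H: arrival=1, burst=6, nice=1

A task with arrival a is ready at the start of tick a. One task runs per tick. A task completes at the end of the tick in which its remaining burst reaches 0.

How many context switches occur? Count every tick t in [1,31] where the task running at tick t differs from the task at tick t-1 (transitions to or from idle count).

context switches = 29

t=0: vr[C=0 F=0] → run C
t=1: vr[C=1024/2501 F=0 H=0] → run F
t=2: vr[C=1024/2501 D=0 F=1024/2501 G=0 H=0] → run D
t=3: vr[C=1024/2501 D=1 F=1024/2501 G=0 H=0] → run G
t=4: vr[C=1024/2501 D=1 F=1024/2501 G=1024/1991 H=0] → run H
t=5: vr[C=1024/2501 D=1 F=1024/2501 G=1024/1991 H=256/205] → run C
t=6: vr[C=2048/2501 D=1 F=1024/2501 G=1024/1991 H=256/205] → run F
t=7: vr[C=2048/2501 D=1 G=1024/1991 H=256/205] → run G
t=8: vr[C=2048/2501 D=1 G=2048/1991 H=256/205] → run C
t=9: vr[C=3072/2501 D=1 G=2048/1991 H=256/205] → run D
t=10: vr[C=3072/2501 D=2 G=2048/1991 H=256/205] → run G
t=11: vr[C=3072/2501 D=2 G=3072/1991 H=256/205] → run C
t=12: vr[C=4096/2501 D=2 G=3072/1991 H=256/205] → run H
t=13: vr[C=4096/2501 D=2 G=3072/1991 H=512/205] → run G
t=14: vr[C=4096/2501 D=2 G=4096/1991 H=512/205] → run C
t=15: vr[C=5120/2501 D=2 G=4096/1991 H=512/205] → run D
t=16: vr[C=5120/2501 D=3 G=4096/1991 H=512/205] → run C
t=17: vr[C=6144/2501 D=3 G=4096/1991 H=512/205] → run G
t=18: vr[C=6144/2501 D=3 G=5120/1991 H=512/205] → run C
t=19: vr[D=3 G=5120/1991 H=512/205] → run H
t=20: vr[D=3 G=5120/1991 H=768/205] → run G
t=21: vr[D=3 G=6144/1991 H=768/205] → run D
t=22: vr[D=4 G=6144/1991 H=768/205] → run G
t=23: vr[D=4 H=768/205] → run H
t=24: vr[D=4 H=1024/205] → run D
t=25: vr[D=5 H=1024/205] → run H
t=26: vr[D=5 H=256/41] → run D
t=27: vr[D=6 H=256/41] → run D
t=28: vr[D=7 H=256/41] → run H
t=29: vr[D=7] → run D
t=30: (idle)
t=31: (idle)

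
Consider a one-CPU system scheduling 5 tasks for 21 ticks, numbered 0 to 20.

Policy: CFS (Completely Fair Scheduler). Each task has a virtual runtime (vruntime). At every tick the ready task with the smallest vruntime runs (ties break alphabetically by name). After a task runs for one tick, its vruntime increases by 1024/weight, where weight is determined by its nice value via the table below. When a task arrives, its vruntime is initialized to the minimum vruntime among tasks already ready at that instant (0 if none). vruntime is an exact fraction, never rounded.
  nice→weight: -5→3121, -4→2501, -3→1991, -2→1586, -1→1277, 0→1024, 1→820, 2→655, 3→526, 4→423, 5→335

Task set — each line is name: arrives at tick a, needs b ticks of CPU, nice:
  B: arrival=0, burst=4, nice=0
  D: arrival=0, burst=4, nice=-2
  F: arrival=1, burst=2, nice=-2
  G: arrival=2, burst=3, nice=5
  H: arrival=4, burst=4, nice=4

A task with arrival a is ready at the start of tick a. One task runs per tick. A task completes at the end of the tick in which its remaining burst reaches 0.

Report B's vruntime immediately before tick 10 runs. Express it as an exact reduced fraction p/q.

vruntime(B, start of tick 10) = 2/1

t=0: vr[B=0 D=0] → run B
t=1: vr[B=1 D=0 F=0] → run D
t=2: vr[B=1 D=512/793 F=0 G=0] → run F
t=3: vr[B=1 D=512/793 F=512/793 G=0] → run G
t=4: vr[B=1 D=512/793 F=512/793 G=1024/335 H=512/793] → run D
t=5: vr[B=1 D=1024/793 F=512/793 G=1024/335 H=512/793] → run F
t=6: vr[B=1 D=1024/793 G=1024/335 H=512/793] → run H
t=7: vr[B=1 D=1024/793 G=1024/335 H=1028608/335439] → run B
t=8: vr[B=2 D=1024/793 G=1024/335 H=1028608/335439] → run D
t=9: vr[B=2 D=1536/793 G=1024/335 H=1028608/335439] → run D
t=10: vr[B=2 G=1024/335 H=1028608/335439] → run B
t=11: vr[B=3 G=1024/335 H=1028608/335439] → run B
t=12: vr[G=1024/335 H=1028608/335439] → run G
t=13: vr[G=2048/335 H=1028608/335439] → run H
t=14: vr[G=2048/335 H=1840640/335439] → run H
t=15: vr[G=2048/335 H=884224/111813] → run G
t=16: vr[H=884224/111813] → run H
t=17: (idle)
t=18: (idle)
t=19: (idle)
t=20: (idle)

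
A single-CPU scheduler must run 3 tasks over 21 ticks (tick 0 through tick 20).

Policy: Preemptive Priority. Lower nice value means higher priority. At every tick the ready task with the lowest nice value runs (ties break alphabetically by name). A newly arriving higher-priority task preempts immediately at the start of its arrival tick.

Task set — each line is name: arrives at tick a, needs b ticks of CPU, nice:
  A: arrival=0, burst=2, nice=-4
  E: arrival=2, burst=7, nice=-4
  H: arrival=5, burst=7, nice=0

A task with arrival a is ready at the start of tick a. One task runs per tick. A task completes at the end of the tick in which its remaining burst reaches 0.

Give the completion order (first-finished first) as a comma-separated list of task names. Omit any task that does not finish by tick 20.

completion order = A, E, H

t=0: ready={A} → run A
t=1: ready={A} → run A
t=2: ready={E} → run E
t=3: ready={E} → run E
t=4: ready={E} → run E
t=5: ready={E,H} → run E
t=6: ready={E,H} → run E
t=7: ready={E,H} → run E
t=8: ready={E,H} → run E
t=9: ready={H} → run H
t=10: ready={H} → run H
t=11: ready={H} → run H
t=12: ready={H} → run H
t=13: ready={H} → run H
t=14: ready={H} → run H
t=15: ready={H} → run H
t=16: (idle)
t=17: (idle)
t=18: (idle)
t=19: (idle)
t=20: (idle)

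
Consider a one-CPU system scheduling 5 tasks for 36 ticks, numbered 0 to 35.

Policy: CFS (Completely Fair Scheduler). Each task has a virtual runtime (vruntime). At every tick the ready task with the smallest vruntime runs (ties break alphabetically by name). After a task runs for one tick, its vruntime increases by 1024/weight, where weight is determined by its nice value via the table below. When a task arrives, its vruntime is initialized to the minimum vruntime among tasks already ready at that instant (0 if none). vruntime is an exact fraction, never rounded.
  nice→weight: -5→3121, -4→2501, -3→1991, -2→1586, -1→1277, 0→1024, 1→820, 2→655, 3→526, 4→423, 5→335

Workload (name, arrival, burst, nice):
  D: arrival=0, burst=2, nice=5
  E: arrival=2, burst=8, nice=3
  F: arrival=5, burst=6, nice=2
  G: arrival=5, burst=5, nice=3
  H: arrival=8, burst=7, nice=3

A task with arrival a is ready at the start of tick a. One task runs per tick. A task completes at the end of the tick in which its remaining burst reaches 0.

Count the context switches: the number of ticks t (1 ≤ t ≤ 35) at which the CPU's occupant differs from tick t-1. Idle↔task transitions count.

t=0: vr[D=0] → run D
t=1: vr[D=1024/335] → run D
t=2: vr[E=0] → run E
t=3: vr[E=512/263] → run E
t=4: vr[E=1024/263] → run E
t=5: vr[E=1536/263 F=1536/263 G=1536/263] → run E
t=6: vr[E=2048/263 F=1536/263 G=1536/263] → run F
t=7: vr[E=2048/263 F=1275392/172265 G=1536/263] → run G
t=8: vr[E=2048/263 F=1275392/172265 G=2048/263 H=1275392/172265] → run F
t=9: vr[E=2048/263 F=1544704/172265 G=2048/263 H=1275392/172265] → run H
t=10: vr[E=2048/263 F=1544704/172265 G=2048/263 H=1610752/172265] → run E
t=11: vr[E=2560/263 F=1544704/172265 G=2048/263 H=1610752/172265] → run G
t=12: vr[E=2560/263 F=1544704/172265 G=2560/263 H=1610752/172265] → run F
t=13: vr[E=2560/263 F=1814016/172265 G=2560/263 H=1610752/172265] → run H
t=14: vr[E=2560/263 F=1814016/172265 G=2560/263 H=1946112/172265] → run E
t=15: vr[E=3072/263 F=1814016/172265 G=2560/263 H=1946112/172265] → run G
t=16: vr[E=3072/263 F=1814016/172265 G=3072/263 H=1946112/172265] → run F
t=17: vr[E=3072/263 F=2083328/172265 G=3072/263 H=1946112/172265] → run H
t=18: vr[E=3072/263 F=2083328/172265 G=3072/263 H=2281472/172265] → run E
t=19: vr[E=3584/263 F=2083328/172265 G=3072/263 H=2281472/172265] → run G
t=20: vr[E=3584/263 F=2083328/172265 G=3584/263 H=2281472/172265] → run F
t=21: vr[E=3584/263 F=470528/34453 G=3584/263 H=2281472/172265] → run H
t=22: vr[E=3584/263 F=470528/34453 G=3584/263 H=2616832/172265] → run E
t=23: vr[F=470528/34453 G=3584/263 H=2616832/172265] → run G
t=24: vr[F=470528/34453 H=2616832/172265] → run F
t=25: vr[H=2616832/172265] → run H
t=26: vr[H=2952192/172265] → run H
t=27: vr[H=3287552/172265] → run H
t=28: (idle)
t=29: (idle)
t=30: (idle)
t=31: (idle)
t=32: (idle)
t=33: (idle)
t=34: (idle)
t=35: (idle)

context switches = 22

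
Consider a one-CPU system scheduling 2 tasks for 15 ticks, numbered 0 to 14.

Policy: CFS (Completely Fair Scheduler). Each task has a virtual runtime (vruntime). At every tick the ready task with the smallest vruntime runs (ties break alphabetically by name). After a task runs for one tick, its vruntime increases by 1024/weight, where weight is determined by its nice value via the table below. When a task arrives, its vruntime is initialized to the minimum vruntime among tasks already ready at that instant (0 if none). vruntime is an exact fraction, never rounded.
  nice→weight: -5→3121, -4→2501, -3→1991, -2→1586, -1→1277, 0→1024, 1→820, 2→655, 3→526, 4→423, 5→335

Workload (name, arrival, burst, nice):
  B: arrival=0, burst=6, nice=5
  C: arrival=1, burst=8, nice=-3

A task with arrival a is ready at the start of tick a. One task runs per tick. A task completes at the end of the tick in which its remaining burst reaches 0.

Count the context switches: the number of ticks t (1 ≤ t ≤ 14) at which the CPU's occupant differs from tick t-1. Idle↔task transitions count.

t=0: vr[B=0] → run B
t=1: vr[B=1024/335 C=1024/335] → run B
t=2: vr[B=2048/335 C=1024/335] → run C
t=3: vr[B=2048/335 C=2381824/666985] → run C
t=4: vr[B=2048/335 C=2724864/666985] → run C
t=5: vr[B=2048/335 C=3067904/666985] → run C
t=6: vr[B=2048/335 C=3410944/666985] → run C
t=7: vr[B=2048/335 C=3753984/666985] → run C
t=8: vr[B=2048/335 C=4097024/666985] → run B
t=9: vr[B=3072/335 C=4097024/666985] → run C
t=10: vr[B=3072/335 C=4440064/666985] → run C
t=11: vr[B=3072/335] → run B
t=12: vr[B=4096/335] → run B
t=13: vr[B=1024/67] → run B
t=14: (idle)

context switches = 5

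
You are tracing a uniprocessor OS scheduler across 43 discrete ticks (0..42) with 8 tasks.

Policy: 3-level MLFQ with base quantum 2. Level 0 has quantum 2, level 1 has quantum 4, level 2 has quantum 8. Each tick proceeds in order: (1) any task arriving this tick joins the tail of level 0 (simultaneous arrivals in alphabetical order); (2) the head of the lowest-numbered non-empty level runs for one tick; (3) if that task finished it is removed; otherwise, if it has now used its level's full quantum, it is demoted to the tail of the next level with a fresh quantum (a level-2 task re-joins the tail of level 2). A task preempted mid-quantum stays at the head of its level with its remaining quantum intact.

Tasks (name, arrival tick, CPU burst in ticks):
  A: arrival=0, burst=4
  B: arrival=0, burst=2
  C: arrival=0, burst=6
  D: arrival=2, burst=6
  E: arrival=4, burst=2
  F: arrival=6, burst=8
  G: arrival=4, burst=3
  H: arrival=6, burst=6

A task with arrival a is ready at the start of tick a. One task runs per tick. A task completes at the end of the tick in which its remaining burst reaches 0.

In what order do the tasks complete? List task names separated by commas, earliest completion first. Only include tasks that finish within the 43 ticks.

t=0: L0/L1/L2 = ABC/-/- → run A
t=1: L0/L1/L2 = ABC/-/- → run A
t=2: L0/L1/L2 = BCD/A/- → run B
t=3: L0/L1/L2 = BCD/A/- → run B
t=4: L0/L1/L2 = CDEG/A/- → run C
t=5: L0/L1/L2 = CDEG/A/- → run C
t=6: L0/L1/L2 = DEGFH/AC/- → run D
t=7: L0/L1/L2 = DEGFH/AC/- → run D
t=8: L0/L1/L2 = EGFH/ACD/- → run E
t=9: L0/L1/L2 = EGFH/ACD/- → run E
t=10: L0/L1/L2 = GFH/ACD/- → run G
t=11: L0/L1/L2 = GFH/ACD/- → run G
t=12: L0/L1/L2 = FH/ACDG/- → run F
t=13: L0/L1/L2 = FH/ACDG/- → run F
t=14: L0/L1/L2 = H/ACDGF/- → run H
t=15: L0/L1/L2 = H/ACDGF/- → run H
t=16: L0/L1/L2 = -/ACDGFH/- → run A
t=17: L0/L1/L2 = -/ACDGFH/- → run A
t=18: L0/L1/L2 = -/CDGFH/- → run C
t=19: L0/L1/L2 = -/CDGFH/- → run C
t=20: L0/L1/L2 = -/CDGFH/- → run C
t=21: L0/L1/L2 = -/CDGFH/- → run C
t=22: L0/L1/L2 = -/DGFH/- → run D
t=23: L0/L1/L2 = -/DGFH/- → run D
t=24: L0/L1/L2 = -/DGFH/- → run D
t=25: L0/L1/L2 = -/DGFH/- → run D
t=26: L0/L1/L2 = -/GFH/- → run G
t=27: L0/L1/L2 = -/FH/- → run F
t=28: L0/L1/L2 = -/FH/- → run F
t=29: L0/L1/L2 = -/FH/- → run F
t=30: L0/L1/L2 = -/FH/- → run F
t=31: L0/L1/L2 = -/H/F → run H
t=32: L0/L1/L2 = -/H/F → run H
t=33: L0/L1/L2 = -/H/F → run H
t=34: L0/L1/L2 = -/H/F → run H
t=35: L0/L1/L2 = -/-/F → run F
t=36: L0/L1/L2 = -/-/F → run F
t=37: (idle)
t=38: (idle)
t=39: (idle)
t=40: (idle)
t=41: (idle)
t=42: (idle)

completion order = B, E, A, C, D, G, H, F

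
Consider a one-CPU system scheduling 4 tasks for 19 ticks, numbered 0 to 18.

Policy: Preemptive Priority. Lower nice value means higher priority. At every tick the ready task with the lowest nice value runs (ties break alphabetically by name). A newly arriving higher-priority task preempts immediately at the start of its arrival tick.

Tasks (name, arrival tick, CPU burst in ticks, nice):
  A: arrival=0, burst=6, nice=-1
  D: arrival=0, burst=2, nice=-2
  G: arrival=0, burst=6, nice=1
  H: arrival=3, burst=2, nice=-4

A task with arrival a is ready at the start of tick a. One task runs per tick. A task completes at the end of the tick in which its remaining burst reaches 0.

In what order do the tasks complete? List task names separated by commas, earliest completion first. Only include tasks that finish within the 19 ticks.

completion order = D, H, A, G

t=0: ready={A,D,G} → run D
t=1: ready={A,D,G} → run D
t=2: ready={A,G} → run A
t=3: ready={A,G,H} → run H
t=4: ready={A,G,H} → run H
t=5: ready={A,G} → run A
t=6: ready={A,G} → run A
t=7: ready={A,G} → run A
t=8: ready={A,G} → run A
t=9: ready={A,G} → run A
t=10: ready={G} → run G
t=11: ready={G} → run G
t=12: ready={G} → run G
t=13: ready={G} → run G
t=14: ready={G} → run G
t=15: ready={G} → run G
t=16: (idle)
t=17: (idle)
t=18: (idle)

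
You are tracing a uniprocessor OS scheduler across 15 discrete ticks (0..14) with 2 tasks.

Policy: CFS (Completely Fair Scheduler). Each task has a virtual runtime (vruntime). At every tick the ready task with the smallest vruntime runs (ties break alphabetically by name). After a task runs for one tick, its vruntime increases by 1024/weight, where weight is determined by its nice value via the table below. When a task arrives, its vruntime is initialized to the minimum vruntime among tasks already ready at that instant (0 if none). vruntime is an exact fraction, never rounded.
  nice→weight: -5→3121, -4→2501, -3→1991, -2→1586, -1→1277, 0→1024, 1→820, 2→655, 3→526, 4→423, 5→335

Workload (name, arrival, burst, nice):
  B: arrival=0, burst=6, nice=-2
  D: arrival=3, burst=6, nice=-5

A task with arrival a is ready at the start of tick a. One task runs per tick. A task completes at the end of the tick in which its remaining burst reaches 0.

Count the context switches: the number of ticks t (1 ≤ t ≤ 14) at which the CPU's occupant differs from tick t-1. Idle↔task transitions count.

context switches = 6

t=0: vr[B=0] → run B
t=1: vr[B=512/793] → run B
t=2: vr[B=1024/793] → run B
t=3: vr[B=1536/793 D=1536/793] → run B
t=4: vr[B=2048/793 D=1536/793] → run D
t=5: vr[B=2048/793 D=5605888/2474953] → run D
t=6: vr[B=2048/793 D=6417920/2474953] → run B
t=7: vr[B=2560/793 D=6417920/2474953] → run D
t=8: vr[B=2560/793 D=7229952/2474953] → run D
t=9: vr[B=2560/793 D=8041984/2474953] → run B
t=10: vr[D=8041984/2474953] → run D
t=11: vr[D=8854016/2474953] → run D
t=12: (idle)
t=13: (idle)
t=14: (idle)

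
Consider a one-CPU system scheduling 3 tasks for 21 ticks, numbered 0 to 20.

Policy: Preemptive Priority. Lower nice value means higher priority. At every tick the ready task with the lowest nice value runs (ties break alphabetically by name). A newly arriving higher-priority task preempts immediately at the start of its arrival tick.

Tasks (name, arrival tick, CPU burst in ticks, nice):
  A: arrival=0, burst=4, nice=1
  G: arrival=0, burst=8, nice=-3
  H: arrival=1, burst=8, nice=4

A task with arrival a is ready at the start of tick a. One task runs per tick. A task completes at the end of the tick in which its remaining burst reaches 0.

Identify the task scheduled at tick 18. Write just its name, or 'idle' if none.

running at tick 18 = H

t=0: ready={A,G} → run G
t=1: ready={A,G,H} → run G
t=2: ready={A,G,H} → run G
t=3: ready={A,G,H} → run G
t=4: ready={A,G,H} → run G
t=5: ready={A,G,H} → run G
t=6: ready={A,G,H} → run G
t=7: ready={A,G,H} → run G
t=8: ready={A,H} → run A
t=9: ready={A,H} → run A
t=10: ready={A,H} → run A
t=11: ready={A,H} → run A
t=12: ready={H} → run H
t=13: ready={H} → run H
t=14: ready={H} → run H
t=15: ready={H} → run H
t=16: ready={H} → run H
t=17: ready={H} → run H
t=18: ready={H} → run H
t=19: ready={H} → run H
t=20: (idle)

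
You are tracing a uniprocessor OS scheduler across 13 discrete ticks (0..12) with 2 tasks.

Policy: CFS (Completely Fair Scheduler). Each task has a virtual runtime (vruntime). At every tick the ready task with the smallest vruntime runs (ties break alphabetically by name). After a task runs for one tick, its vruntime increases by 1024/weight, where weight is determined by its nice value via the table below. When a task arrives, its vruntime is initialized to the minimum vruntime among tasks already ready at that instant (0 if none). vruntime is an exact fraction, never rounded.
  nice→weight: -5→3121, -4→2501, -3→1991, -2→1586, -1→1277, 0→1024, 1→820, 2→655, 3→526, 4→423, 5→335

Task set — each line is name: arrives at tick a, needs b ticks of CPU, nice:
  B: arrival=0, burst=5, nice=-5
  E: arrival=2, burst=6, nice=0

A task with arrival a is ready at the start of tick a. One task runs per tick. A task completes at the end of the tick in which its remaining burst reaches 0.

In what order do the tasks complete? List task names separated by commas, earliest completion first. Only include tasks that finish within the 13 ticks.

t=0: vr[B=0] → run B
t=1: vr[B=1024/3121] → run B
t=2: vr[B=2048/3121 E=2048/3121] → run B
t=3: vr[B=3072/3121 E=2048/3121] → run E
t=4: vr[B=3072/3121 E=5169/3121] → run B
t=5: vr[B=4096/3121 E=5169/3121] → run B
t=6: vr[E=5169/3121] → run E
t=7: vr[E=8290/3121] → run E
t=8: vr[E=11411/3121] → run E
t=9: vr[E=14532/3121] → run E
t=10: vr[E=17653/3121] → run E
t=11: (idle)
t=12: (idle)

completion order = B, E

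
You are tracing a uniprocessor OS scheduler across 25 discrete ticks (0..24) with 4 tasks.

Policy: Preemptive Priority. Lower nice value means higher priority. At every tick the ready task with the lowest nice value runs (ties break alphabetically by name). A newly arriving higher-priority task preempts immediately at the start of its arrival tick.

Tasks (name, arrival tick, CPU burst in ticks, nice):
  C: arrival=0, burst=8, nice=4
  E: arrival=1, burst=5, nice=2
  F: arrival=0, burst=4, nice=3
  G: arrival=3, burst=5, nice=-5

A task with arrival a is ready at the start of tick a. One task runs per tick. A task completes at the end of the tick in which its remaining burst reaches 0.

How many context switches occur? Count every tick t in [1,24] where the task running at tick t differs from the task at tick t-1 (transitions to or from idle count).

t=0: ready={C,F} → run F
t=1: ready={C,E,F} → run E
t=2: ready={C,E,F} → run E
t=3: ready={C,E,F,G} → run G
t=4: ready={C,E,F,G} → run G
t=5: ready={C,E,F,G} → run G
t=6: ready={C,E,F,G} → run G
t=7: ready={C,E,F,G} → run G
t=8: ready={C,E,F} → run E
t=9: ready={C,E,F} → run E
t=10: ready={C,E,F} → run E
t=11: ready={C,F} → run F
t=12: ready={C,F} → run F
t=13: ready={C,F} → run F
t=14: ready={C} → run C
t=15: ready={C} → run C
t=16: ready={C} → run C
t=17: ready={C} → run C
t=18: ready={C} → run C
t=19: ready={C} → run C
t=20: ready={C} → run C
t=21: ready={C} → run C
t=22: (idle)
t=23: (idle)
t=24: (idle)

context switches = 6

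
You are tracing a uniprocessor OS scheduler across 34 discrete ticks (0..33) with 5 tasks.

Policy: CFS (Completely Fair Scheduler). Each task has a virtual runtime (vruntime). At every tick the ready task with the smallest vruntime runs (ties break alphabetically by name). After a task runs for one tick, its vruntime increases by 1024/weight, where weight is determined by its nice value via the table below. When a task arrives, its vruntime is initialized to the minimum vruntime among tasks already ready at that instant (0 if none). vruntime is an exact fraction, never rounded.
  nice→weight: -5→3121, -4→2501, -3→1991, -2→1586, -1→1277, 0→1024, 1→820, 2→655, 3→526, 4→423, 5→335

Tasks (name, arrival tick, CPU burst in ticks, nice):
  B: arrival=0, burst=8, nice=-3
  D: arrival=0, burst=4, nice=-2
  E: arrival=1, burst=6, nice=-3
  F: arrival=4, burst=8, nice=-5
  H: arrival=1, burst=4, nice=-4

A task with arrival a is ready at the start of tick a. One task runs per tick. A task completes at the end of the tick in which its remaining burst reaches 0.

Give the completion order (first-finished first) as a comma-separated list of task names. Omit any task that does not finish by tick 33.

t=0: vr[B=0 D=0] → run B
t=1: vr[B=1024/1991 D=0 E=0 H=0] → run D
t=2: vr[B=1024/1991 D=512/793 E=0 H=0] → run E
t=3: vr[B=1024/1991 D=512/793 E=1024/1991 H=0] → run H
t=4: vr[B=1024/1991 D=512/793 E=1024/1991 F=1024/2501 H=1024/2501] → run F
t=5: vr[B=1024/1991 D=512/793 E=1024/1991 F=5756928/7805621 H=1024/2501] → run H
t=6: vr[B=1024/1991 D=512/793 E=1024/1991 F=5756928/7805621 H=2048/2501] → run B
t=7: vr[B=2048/1991 D=512/793 E=1024/1991 F=5756928/7805621 H=2048/2501] → run E
t=8: vr[B=2048/1991 D=512/793 E=2048/1991 F=5756928/7805621 H=2048/2501] → run D
t=9: vr[B=2048/1991 D=1024/793 E=2048/1991 F=5756928/7805621 H=2048/2501] → run F
t=10: vr[B=2048/1991 D=1024/793 E=2048/1991 F=8317952/7805621 H=2048/2501] → run H
t=11: vr[B=2048/1991 D=1024/793 E=2048/1991 F=8317952/7805621 H=3072/2501] → run B
t=12: vr[B=3072/1991 D=1024/793 E=2048/1991 F=8317952/7805621 H=3072/2501] → run E
t=13: vr[B=3072/1991 D=1024/793 E=3072/1991 F=8317952/7805621 H=3072/2501] → run F
t=14: vr[B=3072/1991 D=1024/793 E=3072/1991 F=10878976/7805621 H=3072/2501] → run H
t=15: vr[B=3072/1991 D=1024/793 E=3072/1991 F=10878976/7805621] → run D
t=16: vr[B=3072/1991 D=1536/793 E=3072/1991 F=10878976/7805621] → run F
t=17: vr[B=3072/1991 D=1536/793 E=3072/1991 F=13440000/7805621] → run B
t=18: vr[B=4096/1991 D=1536/793 E=3072/1991 F=13440000/7805621] → run E
t=19: vr[B=4096/1991 D=1536/793 E=4096/1991 F=13440000/7805621] → run F
t=20: vr[B=4096/1991 D=1536/793 E=4096/1991 F=16001024/7805621] → run D
t=21: vr[B=4096/1991 E=4096/1991 F=16001024/7805621] → run F
t=22: vr[B=4096/1991 E=4096/1991 F=18562048/7805621] → run B
t=23: vr[B=5120/1991 E=4096/1991 F=18562048/7805621] → run E
t=24: vr[B=5120/1991 E=5120/1991 F=18562048/7805621] → run F
t=25: vr[B=5120/1991 E=5120/1991 F=21123072/7805621] → run B
t=26: vr[B=6144/1991 E=5120/1991 F=21123072/7805621] → run E
t=27: vr[B=6144/1991 F=21123072/7805621] → run F
t=28: vr[B=6144/1991] → run B
t=29: vr[B=7168/1991] → run B
t=30: (idle)
t=31: (idle)
t=32: (idle)
t=33: (idle)

completion order = H, D, E, F, B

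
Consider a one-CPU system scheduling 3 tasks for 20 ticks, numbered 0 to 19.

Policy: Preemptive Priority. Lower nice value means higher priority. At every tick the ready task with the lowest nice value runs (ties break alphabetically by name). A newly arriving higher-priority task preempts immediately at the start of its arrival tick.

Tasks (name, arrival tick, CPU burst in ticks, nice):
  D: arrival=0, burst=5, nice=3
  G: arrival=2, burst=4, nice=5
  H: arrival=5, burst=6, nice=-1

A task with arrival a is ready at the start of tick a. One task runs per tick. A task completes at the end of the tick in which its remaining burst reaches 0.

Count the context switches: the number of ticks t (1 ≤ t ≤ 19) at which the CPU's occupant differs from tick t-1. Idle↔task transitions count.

context switches = 3

t=0: ready={D} → run D
t=1: ready={D} → run D
t=2: ready={D,G} → run D
t=3: ready={D,G} → run D
t=4: ready={D,G} → run D
t=5: ready={G,H} → run H
t=6: ready={G,H} → run H
t=7: ready={G,H} → run H
t=8: ready={G,H} → run H
t=9: ready={G,H} → run H
t=10: ready={G,H} → run H
t=11: ready={G} → run G
t=12: ready={G} → run G
t=13: ready={G} → run G
t=14: ready={G} → run G
t=15: (idle)
t=16: (idle)
t=17: (idle)
t=18: (idle)
t=19: (idle)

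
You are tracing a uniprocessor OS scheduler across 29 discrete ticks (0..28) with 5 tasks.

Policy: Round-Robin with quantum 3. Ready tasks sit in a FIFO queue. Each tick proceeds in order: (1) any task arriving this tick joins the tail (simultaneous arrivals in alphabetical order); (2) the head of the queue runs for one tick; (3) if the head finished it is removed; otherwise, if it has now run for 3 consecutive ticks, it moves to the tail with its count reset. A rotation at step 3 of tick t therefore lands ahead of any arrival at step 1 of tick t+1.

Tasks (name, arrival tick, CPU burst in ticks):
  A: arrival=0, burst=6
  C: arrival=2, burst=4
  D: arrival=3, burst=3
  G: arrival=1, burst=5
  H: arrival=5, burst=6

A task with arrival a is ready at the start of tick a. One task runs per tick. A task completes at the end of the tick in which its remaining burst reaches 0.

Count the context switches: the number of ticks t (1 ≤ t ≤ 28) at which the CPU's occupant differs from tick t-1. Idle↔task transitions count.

t=0: queue=[A] q_used=0 → run A
t=1: queue=[A,G] q_used=1 → run A
t=2: queue=[A,G,C] q_used=2 → run A
t=3: queue=[G,C,A,D] q_used=0 → run G
t=4: queue=[G,C,A,D] q_used=1 → run G
t=5: queue=[G,C,A,D,H] q_used=2 → run G
t=6: queue=[C,A,D,H,G] q_used=0 → run C
t=7: queue=[C,A,D,H,G] q_used=1 → run C
t=8: queue=[C,A,D,H,G] q_used=2 → run C
t=9: queue=[A,D,H,G,C] q_used=0 → run A
t=10: queue=[A,D,H,G,C] q_used=1 → run A
t=11: queue=[A,D,H,G,C] q_used=2 → run A
t=12: queue=[D,H,G,C] q_used=0 → run D
t=13: queue=[D,H,G,C] q_used=1 → run D
t=14: queue=[D,H,G,C] q_used=2 → run D
t=15: queue=[H,G,C] q_used=0 → run H
t=16: queue=[H,G,C] q_used=1 → run H
t=17: queue=[H,G,C] q_used=2 → run H
t=18: queue=[G,C,H] q_used=0 → run G
t=19: queue=[G,C,H] q_used=1 → run G
t=20: queue=[C,H] q_used=0 → run C
t=21: queue=[H] q_used=0 → run H
t=22: queue=[H] q_used=1 → run H
t=23: queue=[H] q_used=2 → run H
t=24: (idle)
t=25: (idle)
t=26: (idle)
t=27: (idle)
t=28: (idle)

context switches = 9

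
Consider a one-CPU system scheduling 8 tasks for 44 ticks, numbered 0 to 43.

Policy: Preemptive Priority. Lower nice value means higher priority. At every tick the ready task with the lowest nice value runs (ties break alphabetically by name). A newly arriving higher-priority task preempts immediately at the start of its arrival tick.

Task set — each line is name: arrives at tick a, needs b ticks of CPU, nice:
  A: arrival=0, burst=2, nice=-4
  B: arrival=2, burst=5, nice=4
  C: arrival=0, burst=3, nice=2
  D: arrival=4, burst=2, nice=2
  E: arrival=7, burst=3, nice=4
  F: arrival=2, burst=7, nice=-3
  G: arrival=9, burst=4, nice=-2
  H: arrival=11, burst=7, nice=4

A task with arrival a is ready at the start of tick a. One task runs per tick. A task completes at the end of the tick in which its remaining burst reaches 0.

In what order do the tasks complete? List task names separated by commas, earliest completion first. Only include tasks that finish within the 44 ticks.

t=0: ready={A,C} → run A
t=1: ready={A,C} → run A
t=2: ready={B,C,F} → run F
t=3: ready={B,C,F} → run F
t=4: ready={B,C,D,F} → run F
t=5: ready={B,C,D,F} → run F
t=6: ready={B,C,D,F} → run F
t=7: ready={B,C,D,E,F} → run F
t=8: ready={B,C,D,E,F} → run F
t=9: ready={B,C,D,E,G} → run G
t=10: ready={B,C,D,E,G} → run G
t=11: ready={B,C,D,E,G,H} → run G
t=12: ready={B,C,D,E,G,H} → run G
t=13: ready={B,C,D,E,H} → run C
t=14: ready={B,C,D,E,H} → run C
t=15: ready={B,C,D,E,H} → run C
t=16: ready={B,D,E,H} → run D
t=17: ready={B,D,E,H} → run D
t=18: ready={B,E,H} → run B
t=19: ready={B,E,H} → run B
t=20: ready={B,E,H} → run B
t=21: ready={B,E,H} → run B
t=22: ready={B,E,H} → run B
t=23: ready={E,H} → run E
t=24: ready={E,H} → run E
t=25: ready={E,H} → run E
t=26: ready={H} → run H
t=27: ready={H} → run H
t=28: ready={H} → run H
t=29: ready={H} → run H
t=30: ready={H} → run H
t=31: ready={H} → run H
t=32: ready={H} → run H
t=33: (idle)
t=34: (idle)
t=35: (idle)
t=36: (idle)
t=37: (idle)
t=38: (idle)
t=39: (idle)
t=40: (idle)
t=41: (idle)
t=42: (idle)
t=43: (idle)

completion order = A, F, G, C, D, B, E, H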